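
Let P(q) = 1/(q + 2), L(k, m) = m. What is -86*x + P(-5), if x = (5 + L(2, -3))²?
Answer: -1033/3 ≈ -344.33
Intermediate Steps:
P(q) = 1/(2 + q)
x = 4 (x = (5 - 3)² = 2² = 4)
-86*x + P(-5) = -86*4 + 1/(2 - 5) = -344 + 1/(-3) = -344 - ⅓ = -1033/3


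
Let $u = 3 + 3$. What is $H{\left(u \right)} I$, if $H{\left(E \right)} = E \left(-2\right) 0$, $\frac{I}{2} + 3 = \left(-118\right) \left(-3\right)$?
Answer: $0$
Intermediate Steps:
$u = 6$
$I = 702$ ($I = -6 + 2 \left(\left(-118\right) \left(-3\right)\right) = -6 + 2 \cdot 354 = -6 + 708 = 702$)
$H{\left(E \right)} = 0$ ($H{\left(E \right)} = - 2 E 0 = 0$)
$H{\left(u \right)} I = 0 \cdot 702 = 0$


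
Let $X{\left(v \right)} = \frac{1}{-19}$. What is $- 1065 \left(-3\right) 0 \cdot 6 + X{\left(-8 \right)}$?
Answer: $- \frac{1}{19} \approx -0.052632$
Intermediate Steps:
$X{\left(v \right)} = - \frac{1}{19}$
$- 1065 \left(-3\right) 0 \cdot 6 + X{\left(-8 \right)} = - 1065 \left(-3\right) 0 \cdot 6 - \frac{1}{19} = - 1065 \cdot 0 \cdot 6 - \frac{1}{19} = \left(-1065\right) 0 - \frac{1}{19} = 0 - \frac{1}{19} = - \frac{1}{19}$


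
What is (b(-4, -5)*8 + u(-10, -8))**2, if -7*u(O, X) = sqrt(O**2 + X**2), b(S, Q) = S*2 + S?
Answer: 451748/49 + 384*sqrt(41)/7 ≈ 9570.6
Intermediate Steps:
b(S, Q) = 3*S (b(S, Q) = 2*S + S = 3*S)
u(O, X) = -sqrt(O**2 + X**2)/7
(b(-4, -5)*8 + u(-10, -8))**2 = ((3*(-4))*8 - sqrt((-10)**2 + (-8)**2)/7)**2 = (-12*8 - sqrt(100 + 64)/7)**2 = (-96 - 2*sqrt(41)/7)**2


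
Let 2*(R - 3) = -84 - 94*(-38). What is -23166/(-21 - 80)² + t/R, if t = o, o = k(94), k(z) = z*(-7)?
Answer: -47183260/17821147 ≈ -2.6476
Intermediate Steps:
k(z) = -7*z
R = 1747 (R = 3 + (-84 - 94*(-38))/2 = 3 + (-84 + 3572)/2 = 3 + (½)*3488 = 3 + 1744 = 1747)
o = -658 (o = -7*94 = -658)
t = -658
-23166/(-21 - 80)² + t/R = -23166/(-21 - 80)² - 658/1747 = -23166/((-101)²) - 658*1/1747 = -23166/10201 - 658/1747 = -47183260/17821147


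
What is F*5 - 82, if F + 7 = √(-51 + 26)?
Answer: -117 + 25*I ≈ -117.0 + 25.0*I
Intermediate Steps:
F = -7 + 5*I (F = -7 + √(-51 + 26) = -7 + √(-25) = -7 + 5*I ≈ -7.0 + 5.0*I)
F*5 - 82 = (-7 + 5*I)*5 - 82 = (-35 + 25*I) - 82 = -117 + 25*I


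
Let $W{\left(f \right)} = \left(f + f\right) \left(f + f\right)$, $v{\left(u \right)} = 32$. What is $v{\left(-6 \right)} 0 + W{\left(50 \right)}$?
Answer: $10000$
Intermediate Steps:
$W{\left(f \right)} = 4 f^{2}$ ($W{\left(f \right)} = 2 f 2 f = 4 f^{2}$)
$v{\left(-6 \right)} 0 + W{\left(50 \right)} = 32 \cdot 0 + 4 \cdot 50^{2} = 0 + 4 \cdot 2500 = 0 + 10000 = 10000$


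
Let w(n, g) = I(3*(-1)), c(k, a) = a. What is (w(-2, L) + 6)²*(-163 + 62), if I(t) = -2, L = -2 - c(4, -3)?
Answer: -1616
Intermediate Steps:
L = 1 (L = -2 - 1*(-3) = -2 + 3 = 1)
w(n, g) = -2
(w(-2, L) + 6)²*(-163 + 62) = (-2 + 6)²*(-163 + 62) = 4²*(-101) = 16*(-101) = -1616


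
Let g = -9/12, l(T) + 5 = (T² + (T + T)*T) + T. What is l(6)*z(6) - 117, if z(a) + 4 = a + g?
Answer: 77/4 ≈ 19.250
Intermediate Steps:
l(T) = -5 + T + 3*T² (l(T) = -5 + ((T² + (T + T)*T) + T) = -5 + ((T² + (2*T)*T) + T) = -5 + ((T² + 2*T²) + T) = -5 + (3*T² + T) = -5 + (T + 3*T²) = -5 + T + 3*T²)
g = -¾ (g = -9*1/12 = -¾ ≈ -0.75000)
z(a) = -19/4 + a (z(a) = -4 + (a - ¾) = -4 + (-¾ + a) = -19/4 + a)
l(6)*z(6) - 117 = (-5 + 6 + 3*6²)*(-19/4 + 6) - 117 = (-5 + 6 + 3*36)*(5/4) - 117 = (-5 + 6 + 108)*(5/4) - 117 = 109*(5/4) - 117 = 545/4 - 117 = 77/4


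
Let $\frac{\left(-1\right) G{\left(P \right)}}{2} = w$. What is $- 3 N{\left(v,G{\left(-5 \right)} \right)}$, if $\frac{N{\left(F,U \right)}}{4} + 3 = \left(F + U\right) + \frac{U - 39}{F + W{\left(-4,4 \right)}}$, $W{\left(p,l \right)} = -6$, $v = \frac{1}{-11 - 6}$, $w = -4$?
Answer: $- \frac{211332}{1751} \approx -120.69$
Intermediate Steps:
$G{\left(P \right)} = 8$ ($G{\left(P \right)} = \left(-2\right) \left(-4\right) = 8$)
$v = - \frac{1}{17}$ ($v = \frac{1}{-11 - 6} = \frac{1}{-17} = - \frac{1}{17} \approx -0.058824$)
$N{\left(F,U \right)} = -12 + 4 F + 4 U + \frac{4 \left(-39 + U\right)}{-6 + F}$ ($N{\left(F,U \right)} = -12 + 4 \left(\left(F + U\right) + \frac{U - 39}{F - 6}\right) = -12 + 4 \left(\left(F + U\right) + \frac{-39 + U}{-6 + F}\right) = -12 + 4 \left(F + U + \frac{-39 + U}{-6 + F}\right) = -12 + \left(4 F + 4 U + \frac{4 \left(-39 + U\right)}{-6 + F}\right) = -12 + 4 F + 4 U + \frac{4 \left(-39 + U\right)}{-6 + F}$)
$- 3 N{\left(v,G{\left(-5 \right)} \right)} = - 3 \frac{4 \left(-21 + \left(- \frac{1}{17}\right)^{2} - - \frac{9}{17} - 40 - \frac{8}{17}\right)}{-6 - \frac{1}{17}} = - 3 \frac{4 \left(-21 + \frac{1}{289} + \frac{9}{17} - 40 - \frac{8}{17}\right)}{- \frac{103}{17}} = - 3 \cdot 4 \left(- \frac{17}{103}\right) \left(- \frac{17611}{289}\right) = \left(-3\right) \frac{70444}{1751} = - \frac{211332}{1751}$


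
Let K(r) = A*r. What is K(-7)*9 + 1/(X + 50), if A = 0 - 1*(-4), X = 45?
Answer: -23939/95 ≈ -251.99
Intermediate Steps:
A = 4 (A = 0 + 4 = 4)
K(r) = 4*r
K(-7)*9 + 1/(X + 50) = (4*(-7))*9 + 1/(45 + 50) = -28*9 + 1/95 = -252 + 1/95 = -23939/95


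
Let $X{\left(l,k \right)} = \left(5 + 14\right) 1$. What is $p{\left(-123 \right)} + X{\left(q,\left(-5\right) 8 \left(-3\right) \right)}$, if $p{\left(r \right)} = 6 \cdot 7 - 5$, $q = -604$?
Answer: $56$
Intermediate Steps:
$p{\left(r \right)} = 37$ ($p{\left(r \right)} = 42 - 5 = 37$)
$X{\left(l,k \right)} = 19$ ($X{\left(l,k \right)} = 19 \cdot 1 = 19$)
$p{\left(-123 \right)} + X{\left(q,\left(-5\right) 8 \left(-3\right) \right)} = 37 + 19 = 56$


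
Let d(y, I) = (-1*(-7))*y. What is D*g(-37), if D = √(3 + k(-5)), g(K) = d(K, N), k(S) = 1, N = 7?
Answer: -518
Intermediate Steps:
d(y, I) = 7*y
g(K) = 7*K
D = 2 (D = √(3 + 1) = √4 = 2)
D*g(-37) = 2*(7*(-37)) = 2*(-259) = -518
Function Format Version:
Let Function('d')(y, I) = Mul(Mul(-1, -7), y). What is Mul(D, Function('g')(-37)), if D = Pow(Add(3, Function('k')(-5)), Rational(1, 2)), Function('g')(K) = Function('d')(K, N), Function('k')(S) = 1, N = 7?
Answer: -518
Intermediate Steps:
Function('d')(y, I) = Mul(7, y)
Function('g')(K) = Mul(7, K)
D = 2 (D = Pow(Add(3, 1), Rational(1, 2)) = Pow(4, Rational(1, 2)) = 2)
Mul(D, Function('g')(-37)) = Mul(2, Mul(7, -37)) = Mul(2, -259) = -518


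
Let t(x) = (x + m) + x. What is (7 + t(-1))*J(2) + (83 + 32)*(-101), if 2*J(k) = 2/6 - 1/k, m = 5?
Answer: -69695/6 ≈ -11616.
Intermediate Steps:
J(k) = 1/6 - 1/(2*k) (J(k) = (2/6 - 1/k)/2 = (2*(1/6) - 1/k)/2 = (1/3 - 1/k)/2 = 1/6 - 1/(2*k))
t(x) = 5 + 2*x (t(x) = (x + 5) + x = (5 + x) + x = 5 + 2*x)
(7 + t(-1))*J(2) + (83 + 32)*(-101) = (7 + (5 + 2*(-1)))*((1/6)*(-3 + 2)/2) + (83 + 32)*(-101) = (7 + (5 - 2))*((1/6)*(1/2)*(-1)) + 115*(-101) = (7 + 3)*(-1/12) - 11615 = 10*(-1/12) - 11615 = -5/6 - 11615 = -69695/6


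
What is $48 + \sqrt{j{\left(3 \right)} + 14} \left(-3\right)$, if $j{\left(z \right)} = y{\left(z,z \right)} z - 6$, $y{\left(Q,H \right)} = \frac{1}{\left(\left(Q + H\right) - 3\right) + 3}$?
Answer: $48 - \frac{3 \sqrt{34}}{2} \approx 39.254$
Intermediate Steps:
$y{\left(Q,H \right)} = \frac{1}{H + Q}$ ($y{\left(Q,H \right)} = \frac{1}{\left(\left(H + Q\right) - 3\right) + 3} = \frac{1}{\left(-3 + H + Q\right) + 3} = \frac{1}{H + Q}$)
$j{\left(z \right)} = - \frac{11}{2}$ ($j{\left(z \right)} = \frac{z}{z + z} - 6 = \frac{z}{2 z} - 6 = \frac{1}{2 z} z - 6 = \frac{1}{2} - 6 = - \frac{11}{2}$)
$48 + \sqrt{j{\left(3 \right)} + 14} \left(-3\right) = 48 + \sqrt{- \frac{11}{2} + 14} \left(-3\right) = 48 + \sqrt{\frac{17}{2}} \left(-3\right) = 48 + \frac{\sqrt{34}}{2} \left(-3\right) = 48 - \frac{3 \sqrt{34}}{2}$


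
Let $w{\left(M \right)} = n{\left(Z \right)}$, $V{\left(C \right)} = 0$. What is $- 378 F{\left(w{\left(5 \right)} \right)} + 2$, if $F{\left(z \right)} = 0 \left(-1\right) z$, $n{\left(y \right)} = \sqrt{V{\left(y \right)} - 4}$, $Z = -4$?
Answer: $2$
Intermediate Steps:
$n{\left(y \right)} = 2 i$ ($n{\left(y \right)} = \sqrt{0 - 4} = \sqrt{-4} = 2 i$)
$w{\left(M \right)} = 2 i$
$F{\left(z \right)} = 0$ ($F{\left(z \right)} = 0 z = 0$)
$- 378 F{\left(w{\left(5 \right)} \right)} + 2 = \left(-378\right) 0 + 2 = 0 + 2 = 2$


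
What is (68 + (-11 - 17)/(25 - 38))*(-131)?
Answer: -119472/13 ≈ -9190.2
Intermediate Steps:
(68 + (-11 - 17)/(25 - 38))*(-131) = (68 - 28/(-13))*(-131) = (68 - 28*(-1/13))*(-131) = (68 + 28/13)*(-131) = (912/13)*(-131) = -119472/13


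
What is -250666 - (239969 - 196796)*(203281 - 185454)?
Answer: -769895737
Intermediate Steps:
-250666 - (239969 - 196796)*(203281 - 185454) = -250666 - 43173*17827 = -250666 - 1*769645071 = -250666 - 769645071 = -769895737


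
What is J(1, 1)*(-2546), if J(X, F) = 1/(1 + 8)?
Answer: -2546/9 ≈ -282.89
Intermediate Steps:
J(X, F) = ⅑ (J(X, F) = 1/9 = ⅑)
J(1, 1)*(-2546) = (⅑)*(-2546) = -2546/9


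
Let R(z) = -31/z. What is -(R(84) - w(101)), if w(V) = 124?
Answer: 10447/84 ≈ 124.37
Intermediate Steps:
-(R(84) - w(101)) = -(-31/84 - 1*124) = -(-31*1/84 - 124) = -(-31/84 - 124) = -1*(-10447/84) = 10447/84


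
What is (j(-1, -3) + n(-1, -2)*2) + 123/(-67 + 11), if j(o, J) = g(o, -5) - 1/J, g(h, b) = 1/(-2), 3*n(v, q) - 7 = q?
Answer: 163/168 ≈ 0.97024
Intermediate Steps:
n(v, q) = 7/3 + q/3
g(h, b) = -½
j(o, J) = -½ - 1/J
(j(-1, -3) + n(-1, -2)*2) + 123/(-67 + 11) = ((½)*(-2 - 1*(-3))/(-3) + (7/3 + (⅓)*(-2))*2) + 123/(-67 + 11) = ((½)*(-⅓)*(-2 + 3) + (7/3 - ⅔)*2) + 123/(-56) = ((½)*(-⅓)*1 + (5/3)*2) + 123*(-1/56) = (-⅙ + 10/3) - 123/56 = 19/6 - 123/56 = 163/168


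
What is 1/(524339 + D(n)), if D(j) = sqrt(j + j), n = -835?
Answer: 524339/274931388591 - I*sqrt(1670)/274931388591 ≈ 1.9072e-6 - 1.4864e-10*I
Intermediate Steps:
D(j) = sqrt(2)*sqrt(j) (D(j) = sqrt(2*j) = sqrt(2)*sqrt(j))
1/(524339 + D(n)) = 1/(524339 + sqrt(2)*sqrt(-835)) = 1/(524339 + sqrt(2)*(I*sqrt(835))) = 1/(524339 + I*sqrt(1670))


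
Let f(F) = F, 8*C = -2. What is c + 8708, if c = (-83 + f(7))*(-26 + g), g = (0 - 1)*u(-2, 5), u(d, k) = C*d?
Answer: 10722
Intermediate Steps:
C = -1/4 (C = (1/8)*(-2) = -1/4 ≈ -0.25000)
u(d, k) = -d/4
g = -1/2 (g = (0 - 1)*(-1/4*(-2)) = -1*1/2 = -1/2 ≈ -0.50000)
c = 2014 (c = (-83 + 7)*(-26 - 1/2) = -76*(-53/2) = 2014)
c + 8708 = 2014 + 8708 = 10722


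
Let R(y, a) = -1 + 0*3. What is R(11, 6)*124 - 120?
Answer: -244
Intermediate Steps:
R(y, a) = -1 (R(y, a) = -1 + 0 = -1)
R(11, 6)*124 - 120 = -1*124 - 120 = -124 - 120 = -244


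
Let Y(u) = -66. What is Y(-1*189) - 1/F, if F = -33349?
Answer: -2201033/33349 ≈ -66.000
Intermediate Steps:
Y(-1*189) - 1/F = -66 - 1/(-33349) = -66 - 1*(-1/33349) = -66 + 1/33349 = -2201033/33349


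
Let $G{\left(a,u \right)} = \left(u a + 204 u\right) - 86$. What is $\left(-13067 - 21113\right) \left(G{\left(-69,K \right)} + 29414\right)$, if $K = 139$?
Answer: $-1643818740$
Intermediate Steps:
$G{\left(a,u \right)} = -86 + 204 u + a u$ ($G{\left(a,u \right)} = \left(a u + 204 u\right) - 86 = \left(204 u + a u\right) - 86 = -86 + 204 u + a u$)
$\left(-13067 - 21113\right) \left(G{\left(-69,K \right)} + 29414\right) = \left(-13067 - 21113\right) \left(\left(-86 + 204 \cdot 139 - 9591\right) + 29414\right) = \left(-13067 - 21113\right) \left(\left(-86 + 28356 - 9591\right) + 29414\right) = \left(-13067 - 21113\right) \left(18679 + 29414\right) = \left(-34180\right) 48093 = -1643818740$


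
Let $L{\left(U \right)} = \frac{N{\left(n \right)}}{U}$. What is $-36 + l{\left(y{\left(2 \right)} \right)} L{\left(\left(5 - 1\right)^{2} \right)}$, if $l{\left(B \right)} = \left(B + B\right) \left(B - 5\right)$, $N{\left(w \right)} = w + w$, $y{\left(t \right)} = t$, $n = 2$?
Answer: $-39$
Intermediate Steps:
$N{\left(w \right)} = 2 w$
$l{\left(B \right)} = 2 B \left(-5 + B\right)$
$L{\left(U \right)} = \frac{4}{U}$ ($L{\left(U \right)} = \frac{2 \cdot 2}{U} = \frac{4}{U}$)
$-36 + l{\left(y{\left(2 \right)} \right)} L{\left(\left(5 - 1\right)^{2} \right)} = -36 + 2 \cdot 2 \left(-5 + 2\right) \frac{4}{\left(5 - 1\right)^{2}} = -36 + 2 \cdot 2 \left(-3\right) \frac{4}{4^{2}} = -36 - 12 \cdot \frac{4}{16} = -36 - 12 \cdot 4 \cdot \frac{1}{16} = -36 - 3 = -39$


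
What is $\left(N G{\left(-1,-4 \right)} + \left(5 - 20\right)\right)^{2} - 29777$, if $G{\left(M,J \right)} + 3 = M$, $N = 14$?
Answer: $-24736$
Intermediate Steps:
$G{\left(M,J \right)} = -3 + M$
$\left(N G{\left(-1,-4 \right)} + \left(5 - 20\right)\right)^{2} - 29777 = \left(14 \left(-3 - 1\right) + \left(5 - 20\right)\right)^{2} - 29777 = \left(14 \left(-4\right) + \left(5 - 20\right)\right)^{2} - 29777 = \left(-56 - 15\right)^{2} - 29777 = \left(-71\right)^{2} - 29777 = 5041 - 29777 = -24736$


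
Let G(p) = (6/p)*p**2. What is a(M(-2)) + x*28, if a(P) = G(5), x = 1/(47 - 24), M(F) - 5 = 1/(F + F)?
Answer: 718/23 ≈ 31.217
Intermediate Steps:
M(F) = 5 + 1/(2*F) (M(F) = 5 + 1/(F + F) = 5 + 1/(2*F))
x = 1/23 ≈ 0.043478
G(p) = 6*p
a(P) = 30 (a(P) = 6*5 = 30)
a(M(-2)) + x*28 = 30 + (1/23)*28 = 30 + 28/23 = 718/23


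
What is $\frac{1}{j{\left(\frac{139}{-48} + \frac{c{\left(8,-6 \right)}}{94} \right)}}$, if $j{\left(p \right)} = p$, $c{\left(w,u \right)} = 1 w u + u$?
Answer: $- \frac{2256}{7829} \approx -0.28816$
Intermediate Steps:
$c{\left(w,u \right)} = u + u w$ ($c{\left(w,u \right)} = w u + u = u w + u = u + u w$)
$\frac{1}{j{\left(\frac{139}{-48} + \frac{c{\left(8,-6 \right)}}{94} \right)}} = \frac{1}{\frac{139}{-48} + \frac{\left(-6\right) \left(1 + 8\right)}{94}} = \frac{1}{139 \left(- \frac{1}{48}\right) + \left(-6\right) 9 \cdot \frac{1}{94}} = \frac{1}{- \frac{139}{48} - \frac{27}{47}} = \frac{1}{- \frac{7829}{2256}} = - \frac{2256}{7829}$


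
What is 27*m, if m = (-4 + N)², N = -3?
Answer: 1323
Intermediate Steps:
m = 49 (m = (-4 - 3)² = (-7)² = 49)
27*m = 27*49 = 1323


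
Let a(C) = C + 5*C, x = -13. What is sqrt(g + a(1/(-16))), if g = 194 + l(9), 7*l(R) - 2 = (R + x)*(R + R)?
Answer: sqrt(2938)/4 ≈ 13.551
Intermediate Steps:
l(R) = 2/7 + 2*R*(-13 + R)/7 (l(R) = 2/7 + ((R - 13)*(R + R))/7 = 2/7 + ((-13 + R)*(2*R))/7 = 2/7 + (2*R*(-13 + R))/7 = 2/7 + 2*R*(-13 + R)/7)
g = 184 (g = 194 + (2/7 - 26/7*9 + (2/7)*9**2) = 194 + (2/7 - 234/7 + (2/7)*81) = 194 + (2/7 - 234/7 + 162/7) = 194 - 10 = 184)
a(C) = 6*C
sqrt(g + a(1/(-16))) = sqrt(184 + 6/(-16)) = sqrt(184 + 6*(-1/16)) = sqrt(184 - 3/8) = sqrt(1469/8) = sqrt(2938)/4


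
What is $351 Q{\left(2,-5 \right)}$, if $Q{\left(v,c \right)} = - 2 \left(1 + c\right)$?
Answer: $2808$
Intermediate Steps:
$Q{\left(v,c \right)} = -2 - 2 c$
$351 Q{\left(2,-5 \right)} = 351 \left(-2 - -10\right) = 351 \left(-2 + 10\right) = 351 \cdot 8 = 2808$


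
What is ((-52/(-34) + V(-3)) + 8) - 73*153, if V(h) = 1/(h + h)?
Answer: -1138283/102 ≈ -11160.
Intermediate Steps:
V(h) = 1/(2*h)
((-52/(-34) + V(-3)) + 8) - 73*153 = ((-52/(-34) + (½)/(-3)) + 8) - 73*153 = ((-52*(-1/34) + (½)*(-⅓)) + 8) - 11169 = ((26/17 - ⅙) + 8) - 11169 = (139/102 + 8) - 11169 = 955/102 - 11169 = -1138283/102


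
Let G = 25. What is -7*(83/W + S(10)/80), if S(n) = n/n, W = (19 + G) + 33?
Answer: -6717/880 ≈ -7.6330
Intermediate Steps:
W = 77 (W = (19 + 25) + 33 = 44 + 33 = 77)
S(n) = 1
-7*(83/W + S(10)/80) = -7*(83/77 + 1/80) = -7*6717/6160 = -6717/880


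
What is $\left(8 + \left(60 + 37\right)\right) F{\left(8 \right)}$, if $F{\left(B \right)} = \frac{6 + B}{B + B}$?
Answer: $\frac{735}{8} \approx 91.875$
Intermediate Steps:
$F{\left(B \right)} = \frac{6 + B}{2 B}$
$\left(8 + \left(60 + 37\right)\right) F{\left(8 \right)} = \left(8 + \left(60 + 37\right)\right) \frac{6 + 8}{2 \cdot 8} = \left(8 + 97\right) \frac{1}{2} \cdot \frac{1}{8} \cdot 14 = 105 \cdot \frac{7}{8} = \frac{735}{8}$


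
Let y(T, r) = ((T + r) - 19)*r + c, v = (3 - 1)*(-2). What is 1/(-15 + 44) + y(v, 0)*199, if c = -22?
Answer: -126961/29 ≈ -4378.0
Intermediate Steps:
v = -4 (v = 2*(-2) = -4)
y(T, r) = -22 + r*(-19 + T + r) (y(T, r) = ((T + r) - 19)*r - 22 = (-19 + T + r)*r - 22 = r*(-19 + T + r) - 22 = -22 + r*(-19 + T + r))
1/(-15 + 44) + y(v, 0)*199 = 1/(-15 + 44) + (-22 + 0**2 - 19*0 - 4*0)*199 = 1/29 + (-22 + 0 + 0 + 0)*199 = 1/29 - 22*199 = 1/29 - 4378 = -126961/29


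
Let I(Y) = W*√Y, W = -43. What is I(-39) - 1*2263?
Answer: -2263 - 43*I*√39 ≈ -2263.0 - 268.54*I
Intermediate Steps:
I(Y) = -43*√Y
I(-39) - 1*2263 = -43*I*√39 - 1*2263 = -43*I*√39 - 2263 = -2263 - 43*I*√39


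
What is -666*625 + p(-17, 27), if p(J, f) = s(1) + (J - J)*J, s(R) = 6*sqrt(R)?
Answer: -416244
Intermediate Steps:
p(J, f) = 6 (p(J, f) = 6*sqrt(1) + (J - J)*J = 6*1 + 0*J = 6 + 0 = 6)
-666*625 + p(-17, 27) = -666*625 + 6 = -416250 + 6 = -416244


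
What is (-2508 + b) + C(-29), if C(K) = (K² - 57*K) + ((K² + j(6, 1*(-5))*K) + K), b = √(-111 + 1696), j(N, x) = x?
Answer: 943 + √1585 ≈ 982.81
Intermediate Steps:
b = √1585 ≈ 39.812
C(K) = -61*K + 2*K² (C(K) = (K² - 57*K) + ((K² + (1*(-5))*K) + K) = (K² - 57*K) + ((K² - 5*K) + K) = (K² - 57*K) + (K² - 4*K) = -61*K + 2*K²)
(-2508 + b) + C(-29) = (-2508 + √1585) - 29*(-61 + 2*(-29)) = (-2508 + √1585) - 29*(-61 - 58) = (-2508 + √1585) - 29*(-119) = (-2508 + √1585) + 3451 = 943 + √1585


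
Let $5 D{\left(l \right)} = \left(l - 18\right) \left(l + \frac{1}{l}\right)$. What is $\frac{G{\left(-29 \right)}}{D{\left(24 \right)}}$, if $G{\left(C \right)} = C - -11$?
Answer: $- \frac{360}{577} \approx -0.62392$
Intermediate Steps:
$G{\left(C \right)} = 11 + C$ ($G{\left(C \right)} = C + 11 = 11 + C$)
$D{\left(l \right)} = \frac{\left(-18 + l\right) \left(l + \frac{1}{l}\right)}{5}$ ($D{\left(l \right)} = \frac{\left(l - 18\right) \left(l + \frac{1}{l}\right)}{5} = \frac{\left(-18 + l\right) \left(l + \frac{1}{l}\right)}{5}$)
$\frac{G{\left(-29 \right)}}{D{\left(24 \right)}} = \frac{11 - 29}{\frac{1}{5} \cdot \frac{1}{24} \left(-18 + 24 \left(1 + 24^{2} - 432\right)\right)} = - \frac{18}{\frac{1}{5} \cdot \frac{1}{24} \left(-18 + 24 \left(1 + 576 - 432\right)\right)} = - \frac{18}{\frac{1}{5} \cdot \frac{1}{24} \left(-18 + 24 \cdot 145\right)} = - \frac{18}{\frac{1}{5} \cdot \frac{1}{24} \left(-18 + 3480\right)} = - \frac{18}{\frac{1}{5} \cdot \frac{1}{24} \cdot 3462} = - \frac{18}{\frac{577}{20}} = \left(-18\right) \frac{20}{577} = - \frac{360}{577}$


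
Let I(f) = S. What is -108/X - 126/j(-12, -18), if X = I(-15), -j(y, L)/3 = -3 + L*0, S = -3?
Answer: 22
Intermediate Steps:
I(f) = -3
j(y, L) = 9 (j(y, L) = -3*(-3 + L*0) = -3*(-3 + 0) = -3*(-3) = 9)
X = -3
-108/X - 126/j(-12, -18) = -108/(-3) - 126/9 = -108*(-⅓) - 126*⅑ = 36 - 14 = 22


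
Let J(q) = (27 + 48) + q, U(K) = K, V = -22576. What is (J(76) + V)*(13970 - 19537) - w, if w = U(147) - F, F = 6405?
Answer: 124846233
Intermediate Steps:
J(q) = 75 + q
w = -6258 (w = 147 - 1*6405 = 147 - 6405 = -6258)
(J(76) + V)*(13970 - 19537) - w = ((75 + 76) - 22576)*(13970 - 19537) - 1*(-6258) = (151 - 22576)*(-5567) + 6258 = -22425*(-5567) + 6258 = 124839975 + 6258 = 124846233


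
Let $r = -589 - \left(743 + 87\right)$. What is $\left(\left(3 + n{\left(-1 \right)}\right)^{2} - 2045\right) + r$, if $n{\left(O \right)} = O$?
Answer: $-3460$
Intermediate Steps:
$r = -1419$ ($r = -589 - 830 = -1419$)
$\left(\left(3 + n{\left(-1 \right)}\right)^{2} - 2045\right) + r = \left(\left(3 - 1\right)^{2} - 2045\right) - 1419 = \left(2^{2} - 2045\right) - 1419 = \left(4 - 2045\right) - 1419 = -2041 - 1419 = -3460$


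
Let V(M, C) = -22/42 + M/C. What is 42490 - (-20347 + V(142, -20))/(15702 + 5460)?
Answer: 188830684271/4444020 ≈ 42491.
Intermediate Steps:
V(M, C) = -11/21 + M/C (V(M, C) = -22*1/42 + M/C = -11/21 + M/C)
42490 - (-20347 + V(142, -20))/(15702 + 5460) = 42490 - (-20347 + (-11/21 + 142/(-20)))/(15702 + 5460) = 42490 - (-20347 + (-11/21 + 142*(-1/20)))/21162 = 42490 - (-20347 + (-11/21 - 71/10))/21162 = 42490 - (-20347 - 1601/210)/21162 = 42490 - (-4274471)/(210*21162) = 42490 - 1*(-4274471/4444020) = 42490 + 4274471/4444020 = 188830684271/4444020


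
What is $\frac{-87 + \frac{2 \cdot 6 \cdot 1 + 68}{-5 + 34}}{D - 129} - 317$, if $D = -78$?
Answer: $- \frac{1900508}{6003} \approx -316.59$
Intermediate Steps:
$\frac{-87 + \frac{2 \cdot 6 \cdot 1 + 68}{-5 + 34}}{D - 129} - 317 = \frac{-87 + \frac{2 \cdot 6 \cdot 1 + 68}{-5 + 34}}{-78 - 129} - 317 = \frac{-87 + \frac{12 \cdot 1 + 68}{29}}{-207} - 317 = \left(-87 + \left(12 + 68\right) \frac{1}{29}\right) \left(- \frac{1}{207}\right) - 317 = \left(-87 + 80 \cdot \frac{1}{29}\right) \left(- \frac{1}{207}\right) - 317 = \left(-87 + \frac{80}{29}\right) \left(- \frac{1}{207}\right) - 317 = \left(- \frac{2443}{29}\right) \left(- \frac{1}{207}\right) - 317 = \frac{2443}{6003} - 317 = - \frac{1900508}{6003}$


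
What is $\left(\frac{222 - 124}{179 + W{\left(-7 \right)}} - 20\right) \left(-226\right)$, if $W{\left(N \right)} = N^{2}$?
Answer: $\frac{252103}{57} \approx 4422.9$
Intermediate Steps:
$\left(\frac{222 - 124}{179 + W{\left(-7 \right)}} - 20\right) \left(-226\right) = \left(\frac{222 - 124}{179 + \left(-7\right)^{2}} - 20\right) \left(-226\right) = \left(\frac{98}{179 + 49} - 20\right) \left(-226\right) = \left(\frac{98}{228} - 20\right) \left(-226\right) = \left(98 \cdot \frac{1}{228} - 20\right) \left(-226\right) = \left(\frac{49}{114} - 20\right) \left(-226\right) = \left(- \frac{2231}{114}\right) \left(-226\right) = \frac{252103}{57}$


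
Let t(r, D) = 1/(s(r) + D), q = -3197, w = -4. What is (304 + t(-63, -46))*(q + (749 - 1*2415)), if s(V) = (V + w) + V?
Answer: -260185089/176 ≈ -1.4783e+6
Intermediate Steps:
s(V) = -4 + 2*V (s(V) = (V - 4) + V = (-4 + V) + V = -4 + 2*V)
t(r, D) = 1/(-4 + D + 2*r) (t(r, D) = 1/((-4 + 2*r) + D) = 1/(-4 + D + 2*r))
(304 + t(-63, -46))*(q + (749 - 1*2415)) = (304 + 1/(-4 - 46 + 2*(-63)))*(-3197 + (749 - 1*2415)) = (304 + 1/(-4 - 46 - 126))*(-3197 + (749 - 2415)) = (304 + 1/(-176))*(-3197 - 1666) = (304 - 1/176)*(-4863) = (53503/176)*(-4863) = -260185089/176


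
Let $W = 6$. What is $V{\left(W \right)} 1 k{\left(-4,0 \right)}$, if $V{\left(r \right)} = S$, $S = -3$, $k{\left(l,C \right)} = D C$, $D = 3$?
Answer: $0$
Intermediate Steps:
$k{\left(l,C \right)} = 3 C$
$V{\left(r \right)} = -3$
$V{\left(W \right)} 1 k{\left(-4,0 \right)} = \left(-3\right) 1 \cdot 3 \cdot 0 = \left(-3\right) 0 = 0$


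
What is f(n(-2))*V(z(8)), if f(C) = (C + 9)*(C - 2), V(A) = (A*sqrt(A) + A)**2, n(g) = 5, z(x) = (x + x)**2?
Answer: 795475968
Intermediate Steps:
z(x) = 4*x**2 (z(x) = (2*x)**2 = 4*x**2)
V(A) = (A + A**(3/2))**2 (V(A) = (A**(3/2) + A)**2 = (A + A**(3/2))**2)
f(C) = (-2 + C)*(9 + C) (f(C) = (9 + C)*(-2 + C) = (-2 + C)*(9 + C))
f(n(-2))*V(z(8)) = (-18 + 5**2 + 7*5)*(4*8**2 + (4*8**2)**(3/2))**2 = (-18 + 25 + 35)*(4*64 + (4*64)**(3/2))**2 = 42*(256 + 256**(3/2))**2 = 42*(256 + 4096)**2 = 42*4352**2 = 42*18939904 = 795475968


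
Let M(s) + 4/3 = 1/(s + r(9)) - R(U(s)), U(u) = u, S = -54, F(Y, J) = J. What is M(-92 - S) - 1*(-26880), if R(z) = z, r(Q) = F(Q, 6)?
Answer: 2583997/96 ≈ 26917.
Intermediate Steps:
r(Q) = 6
M(s) = -4/3 + 1/(6 + s) - s (M(s) = -4/3 + (1/(s + 6) - s) = -4/3 + (1/(6 + s) - s) = -4/3 + 1/(6 + s) - s)
M(-92 - S) - 1*(-26880) = (-7 - (-92 - 1*(-54))² - 22*(-92 - 1*(-54))/3)/(6 + (-92 - 1*(-54))) - 1*(-26880) = (-7 - (-92 + 54)² - 22*(-92 + 54)/3)/(6 + (-92 + 54)) + 26880 = (-7 - 1*(-38)² - 22/3*(-38))/(6 - 38) + 26880 = (-7 - 1*1444 + 836/3)/(-32) + 26880 = -(-7 - 1444 + 836/3)/32 + 26880 = -1/32*(-3517/3) + 26880 = 3517/96 + 26880 = 2583997/96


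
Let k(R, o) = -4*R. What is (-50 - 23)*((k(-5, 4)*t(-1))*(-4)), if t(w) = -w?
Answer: 5840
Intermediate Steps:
(-50 - 23)*((k(-5, 4)*t(-1))*(-4)) = (-50 - 23)*(((-4*(-5))*(-1*(-1)))*(-4)) = -73*20*1*(-4) = -1460*(-4) = -73*(-80) = 5840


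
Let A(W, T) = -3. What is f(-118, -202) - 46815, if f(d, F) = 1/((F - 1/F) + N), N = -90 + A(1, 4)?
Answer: -2789659237/59589 ≈ -46815.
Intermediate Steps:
N = -93 (N = -90 - 3 = -93)
f(d, F) = 1/(-93 + F - 1/F) (f(d, F) = 1/((F - 1/F) - 93) = 1/(-93 + F - 1/F))
f(-118, -202) - 46815 = -202/(-1 + (-202)² - 93*(-202)) - 46815 = -202/(-1 + 40804 + 18786) - 46815 = -202/59589 - 46815 = -2789659237/59589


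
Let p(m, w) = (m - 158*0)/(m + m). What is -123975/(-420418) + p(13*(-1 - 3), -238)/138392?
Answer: 17157358409/58182487856 ≈ 0.29489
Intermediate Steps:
p(m, w) = ½ (p(m, w) = (m + 0)/((2*m)) = m*(1/(2*m)) = ½)
-123975/(-420418) + p(13*(-1 - 3), -238)/138392 = -123975/(-420418) + (½)/138392 = -123975*(-1/420418) + (½)*(1/138392) = 123975/420418 + 1/276784 = 17157358409/58182487856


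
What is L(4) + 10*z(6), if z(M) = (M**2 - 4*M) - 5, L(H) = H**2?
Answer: 86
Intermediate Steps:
z(M) = -5 + M**2 - 4*M
L(4) + 10*z(6) = 4**2 + 10*(-5 + 6**2 - 4*6) = 16 + 10*(-5 + 36 - 24) = 16 + 10*7 = 16 + 70 = 86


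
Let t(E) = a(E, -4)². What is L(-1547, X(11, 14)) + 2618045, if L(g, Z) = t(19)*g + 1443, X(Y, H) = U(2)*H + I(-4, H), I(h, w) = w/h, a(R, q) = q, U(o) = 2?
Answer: 2594736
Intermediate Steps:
t(E) = 16 (t(E) = (-4)² = 16)
X(Y, H) = 7*H/4 (X(Y, H) = 2*H + H/(-4) = 2*H + H*(-¼) = 2*H - H/4 = 7*H/4)
L(g, Z) = 1443 + 16*g (L(g, Z) = 16*g + 1443 = 1443 + 16*g)
L(-1547, X(11, 14)) + 2618045 = (1443 + 16*(-1547)) + 2618045 = (1443 - 24752) + 2618045 = -23309 + 2618045 = 2594736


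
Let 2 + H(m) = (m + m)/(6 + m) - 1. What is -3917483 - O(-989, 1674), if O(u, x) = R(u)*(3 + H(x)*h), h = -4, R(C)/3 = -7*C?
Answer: -20317297/5 ≈ -4.0635e+6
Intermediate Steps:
R(C) = -21*C (R(C) = 3*(-7*C) = -21*C)
H(m) = -3 + 2*m/(6 + m) (H(m) = -2 + ((m + m)/(6 + m) - 1) = -2 + ((2*m)/(6 + m) - 1) = -2 + (2*m/(6 + m) - 1) = -2 + (-1 + 2*m/(6 + m)) = -3 + 2*m/(6 + m))
O(u, x) = -21*u*(3 - 4*(-18 - x)/(6 + x)) (O(u, x) = (-21*u)*(3 + ((-18 - x)/(6 + x))*(-4)) = (-21*u)*(3 - 4*(-18 - x)/(6 + x)) = -21*u*(3 - 4*(-18 - x)/(6 + x)))
-3917483 - O(-989, 1674) = -3917483 - 21*(-989)*(-90 - 7*1674)/(6 + 1674) = -3917483 - 21*(-989)*(-90 - 11718)/1680 = -3917483 - 21*(-989)*(-11808)/1680 = -3917483 - 1*729882/5 = -3917483 - 729882/5 = -20317297/5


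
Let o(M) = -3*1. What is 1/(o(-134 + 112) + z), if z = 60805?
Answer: 1/60802 ≈ 1.6447e-5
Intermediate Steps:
o(M) = -3
1/(o(-134 + 112) + z) = 1/(-3 + 60805) = 1/60802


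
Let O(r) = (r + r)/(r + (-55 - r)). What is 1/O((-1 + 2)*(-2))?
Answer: 55/4 ≈ 13.750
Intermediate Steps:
O(r) = -2*r/55 (O(r) = (2*r)/(-55) = (2*r)*(-1/55) = -2*r/55)
1/O((-1 + 2)*(-2)) = 1/(-2*(-1 + 2)*(-2)/55) = 1/(-2*(-2)/55) = 1/(-2/55*(-2)) = 1/(4/55) = 55/4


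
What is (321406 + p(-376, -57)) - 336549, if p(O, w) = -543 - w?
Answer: -15629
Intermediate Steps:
(321406 + p(-376, -57)) - 336549 = (321406 + (-543 - 1*(-57))) - 336549 = (321406 + (-543 + 57)) - 336549 = (321406 - 486) - 336549 = 320920 - 336549 = -15629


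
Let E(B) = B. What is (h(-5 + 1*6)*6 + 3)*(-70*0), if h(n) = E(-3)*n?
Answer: 0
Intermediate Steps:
h(n) = -3*n
(h(-5 + 1*6)*6 + 3)*(-70*0) = (-3*(-5 + 1*6)*6 + 3)*(-70*0) = (-3*(-5 + 6)*6 + 3)*0 = (-3*1*6 + 3)*0 = (-3*6 + 3)*0 = (-18 + 3)*0 = -15*0 = 0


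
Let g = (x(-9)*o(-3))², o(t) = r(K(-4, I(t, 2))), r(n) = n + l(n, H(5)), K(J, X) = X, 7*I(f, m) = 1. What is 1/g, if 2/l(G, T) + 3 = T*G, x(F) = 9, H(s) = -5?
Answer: 8281/104976 ≈ 0.078885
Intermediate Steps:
I(f, m) = ⅐ (I(f, m) = (⅐)*1 = ⅐)
l(G, T) = 2/(-3 + G*T) (l(G, T) = 2/(-3 + T*G) = 2/(-3 + G*T))
r(n) = n + 2/(-3 - 5*n) (r(n) = n + 2/(-3 + n*(-5)) = n + 2/(-3 - 5*n))
o(t) = -36/91 (o(t) = (-2 + 3*(⅐) + 5*(⅐)²)/(3 + 5*(⅐)) = (-2 + 3/7 + 5*(1/49))/(3 + 5/7) = (-2 + 3/7 + 5/49)/(26/7) = (7/26)*(-72/49) = -36/91)
g = 104976/8281 (g = (9*(-36/91))² = (-324/91)² = 104976/8281 ≈ 12.677)
1/g = 1/(104976/8281) = 8281/104976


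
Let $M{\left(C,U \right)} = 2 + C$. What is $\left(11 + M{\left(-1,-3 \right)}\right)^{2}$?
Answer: $144$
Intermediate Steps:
$\left(11 + M{\left(-1,-3 \right)}\right)^{2} = \left(11 + \left(2 - 1\right)\right)^{2} = \left(11 + 1\right)^{2} = 12^{2} = 144$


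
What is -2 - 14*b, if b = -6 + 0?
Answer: 82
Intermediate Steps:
b = -6
-2 - 14*b = -2 - 14*(-6) = -2 + 84 = 82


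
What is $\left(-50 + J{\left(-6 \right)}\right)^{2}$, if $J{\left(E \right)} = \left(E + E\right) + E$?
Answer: $4624$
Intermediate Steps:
$J{\left(E \right)} = 3 E$ ($J{\left(E \right)} = 2 E + E = 3 E$)
$\left(-50 + J{\left(-6 \right)}\right)^{2} = \left(-50 + 3 \left(-6\right)\right)^{2} = \left(-50 - 18\right)^{2} = \left(-68\right)^{2} = 4624$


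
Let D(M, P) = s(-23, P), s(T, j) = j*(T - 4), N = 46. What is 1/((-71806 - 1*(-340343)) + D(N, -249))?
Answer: 1/275260 ≈ 3.6329e-6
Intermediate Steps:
s(T, j) = j*(-4 + T)
D(M, P) = -27*P (D(M, P) = P*(-4 - 23) = P*(-27) = -27*P)
1/((-71806 - 1*(-340343)) + D(N, -249)) = 1/((-71806 - 1*(-340343)) - 27*(-249)) = 1/((-71806 + 340343) + 6723) = 1/(268537 + 6723) = 1/275260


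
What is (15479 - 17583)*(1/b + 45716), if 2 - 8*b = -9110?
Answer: -109556384600/1139 ≈ -9.6186e+7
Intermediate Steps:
b = 1139 (b = ¼ - ⅛*(-9110) = ¼ + 4555/4 = 1139)
(15479 - 17583)*(1/b + 45716) = (15479 - 17583)*(1/1139 + 45716) = -2104*(1/1139 + 45716) = -2104*52070525/1139 = -109556384600/1139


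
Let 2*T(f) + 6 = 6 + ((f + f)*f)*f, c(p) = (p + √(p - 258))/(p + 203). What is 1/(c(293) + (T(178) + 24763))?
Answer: 696780733784/3946925329836835627 - 248*√35/3946925329836835627 ≈ 1.7654e-7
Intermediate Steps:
c(p) = (p + √(-258 + p))/(203 + p)
T(f) = f³ (T(f) = -3 + (6 + ((f + f)*f)*f)/2 = -3 + (6 + ((2*f)*f)*f)/2 = -3 + (6 + (2*f²)*f)/2 = -3 + (6 + 2*f³)/2 = -3 + (3 + f³) = f³)
1/(c(293) + (T(178) + 24763)) = 1/((293 + √(-258 + 293))/(203 + 293) + (178³ + 24763)) = 1/((293 + √35)/496 + (5639752 + 24763)) = 1/((293 + √35)/496 + 5664515) = 1/((293/496 + √35/496) + 5664515) = 1/(2809599733/496 + √35/496)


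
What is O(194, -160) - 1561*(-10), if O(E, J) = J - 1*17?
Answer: 15433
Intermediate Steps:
O(E, J) = -17 + J (O(E, J) = J - 17 = -17 + J)
O(194, -160) - 1561*(-10) = (-17 - 160) - 1561*(-10) = -177 + 15610 = 15433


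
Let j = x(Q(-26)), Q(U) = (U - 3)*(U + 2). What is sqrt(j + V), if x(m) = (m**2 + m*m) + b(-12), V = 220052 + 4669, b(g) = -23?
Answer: sqrt(1193530) ≈ 1092.5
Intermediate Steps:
Q(U) = (-3 + U)*(2 + U)
V = 224721
x(m) = -23 + 2*m**2 (x(m) = (m**2 + m*m) - 23 = (m**2 + m**2) - 23 = 2*m**2 - 23 = -23 + 2*m**2)
j = 968809 (j = -23 + 2*(-6 + (-26)**2 - 1*(-26))**2 = -23 + 2*(-6 + 676 + 26)**2 = -23 + 2*696**2 = -23 + 2*484416 = -23 + 968832 = 968809)
sqrt(j + V) = sqrt(968809 + 224721) = sqrt(1193530)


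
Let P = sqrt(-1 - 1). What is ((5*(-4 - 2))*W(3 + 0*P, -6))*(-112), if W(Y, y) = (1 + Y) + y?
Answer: -6720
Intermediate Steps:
P = I*sqrt(2) (P = sqrt(-2) = I*sqrt(2) ≈ 1.4142*I)
W(Y, y) = 1 + Y + y
((5*(-4 - 2))*W(3 + 0*P, -6))*(-112) = ((5*(-4 - 2))*(1 + (3 + 0*(I*sqrt(2))) - 6))*(-112) = ((5*(-6))*(1 + (3 + 0) - 6))*(-112) = -30*(1 + 3 - 6)*(-112) = -30*(-2)*(-112) = 60*(-112) = -6720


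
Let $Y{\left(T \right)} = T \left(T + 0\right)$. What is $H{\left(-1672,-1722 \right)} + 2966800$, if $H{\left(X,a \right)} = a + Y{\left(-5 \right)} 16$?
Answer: $2965478$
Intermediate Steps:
$Y{\left(T \right)} = T^{2}$ ($Y{\left(T \right)} = T T = T^{2}$)
$H{\left(X,a \right)} = 400 + a$ ($H{\left(X,a \right)} = a + \left(-5\right)^{2} \cdot 16 = a + 25 \cdot 16 = a + 400 = 400 + a$)
$H{\left(-1672,-1722 \right)} + 2966800 = \left(400 - 1722\right) + 2966800 = -1322 + 2966800 = 2965478$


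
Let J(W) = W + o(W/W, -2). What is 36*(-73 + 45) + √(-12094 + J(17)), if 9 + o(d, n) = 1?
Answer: -1008 + I*√12085 ≈ -1008.0 + 109.93*I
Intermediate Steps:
o(d, n) = -8 (o(d, n) = -9 + 1 = -8)
J(W) = -8 + W (J(W) = W - 8 = -8 + W)
36*(-73 + 45) + √(-12094 + J(17)) = 36*(-73 + 45) + √(-12094 + (-8 + 17)) = 36*(-28) + √(-12094 + 9) = -1008 + √(-12085) = -1008 + I*√12085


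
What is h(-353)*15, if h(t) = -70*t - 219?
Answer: 367365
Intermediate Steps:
h(t) = -219 - 70*t
h(-353)*15 = (-219 - 70*(-353))*15 = (-219 + 24710)*15 = 24491*15 = 367365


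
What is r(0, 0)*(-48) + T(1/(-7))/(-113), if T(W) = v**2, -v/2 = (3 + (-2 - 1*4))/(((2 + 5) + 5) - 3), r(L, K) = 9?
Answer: -439348/1017 ≈ -432.00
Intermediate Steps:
v = 2/3 (v = -2*(3 + (-2 - 1*4))/(((2 + 5) + 5) - 3) = -2*(3 + (-2 - 4))/((7 + 5) - 3) = -2*(3 - 6)/(12 - 3) = -(-6)/9 = -2*(-1/3) = 2/3 ≈ 0.66667)
T(W) = 4/9 (T(W) = (2/3)**2 = 4/9)
r(0, 0)*(-48) + T(1/(-7))/(-113) = 9*(-48) + (4/9)/(-113) = -432 + (4/9)*(-1/113) = -432 - 4/1017 = -439348/1017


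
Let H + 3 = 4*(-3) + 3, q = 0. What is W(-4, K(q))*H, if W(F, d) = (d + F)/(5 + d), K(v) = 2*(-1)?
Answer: 24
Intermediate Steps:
K(v) = -2
W(F, d) = (F + d)/(5 + d)
H = -12 (H = -3 + (4*(-3) + 3) = -3 + (-12 + 3) = -3 - 9 = -12)
W(-4, K(q))*H = ((-4 - 2)/(5 - 2))*(-12) = (-6/3)*(-12) = ((⅓)*(-6))*(-12) = -2*(-12) = 24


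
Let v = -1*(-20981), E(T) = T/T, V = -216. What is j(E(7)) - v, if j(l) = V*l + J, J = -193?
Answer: -21390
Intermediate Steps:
E(T) = 1
v = 20981
j(l) = -193 - 216*l (j(l) = -216*l - 193 = -193 - 216*l)
j(E(7)) - v = (-193 - 216*1) - 1*20981 = (-193 - 216) - 20981 = -409 - 20981 = -21390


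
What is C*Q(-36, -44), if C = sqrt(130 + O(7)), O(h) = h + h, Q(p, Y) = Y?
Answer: -528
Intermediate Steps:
O(h) = 2*h
C = 12 (C = sqrt(130 + 2*7) = sqrt(130 + 14) = sqrt(144) = 12)
C*Q(-36, -44) = 12*(-44) = -528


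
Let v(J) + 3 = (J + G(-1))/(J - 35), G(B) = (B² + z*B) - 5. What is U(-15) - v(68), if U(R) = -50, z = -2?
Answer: -49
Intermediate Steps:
G(B) = -5 + B² - 2*B (G(B) = (B² - 2*B) - 5 = -5 + B² - 2*B)
v(J) = -3 + (-2 + J)/(-35 + J) (v(J) = -3 + (J + (-5 + (-1)² - 2*(-1)))/(J - 35) = -3 + (J + (-5 + 1 + 2))/(-35 + J) = -3 + (J - 2)/(-35 + J) = -3 + (-2 + J)/(-35 + J))
U(-15) - v(68) = -50 - (103 - 2*68)/(-35 + 68) = -50 - (103 - 136)/33 = -50 - (-33)/33 = -50 - 1*(-1) = -50 + 1 = -49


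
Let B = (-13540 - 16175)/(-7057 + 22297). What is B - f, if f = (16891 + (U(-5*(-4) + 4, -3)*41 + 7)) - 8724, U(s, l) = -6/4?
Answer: -8244281/1016 ≈ -8114.5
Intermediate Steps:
U(s, l) = -3/2 (U(s, l) = -6*1/4 = -3/2)
B = -1981/1016 (B = -29715/15240 = -29715*1/15240 = -1981/1016 ≈ -1.9498)
f = 16225/2 (f = (16891 + (-3/2*41 + 7)) - 8724 = (16891 + (-123/2 + 7)) - 8724 = (16891 - 109/2) - 8724 = 33673/2 - 8724 = 16225/2 ≈ 8112.5)
B - f = -1981/1016 - 1*16225/2 = -1981/1016 - 16225/2 = -8244281/1016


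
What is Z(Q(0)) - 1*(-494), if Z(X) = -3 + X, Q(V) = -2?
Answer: 489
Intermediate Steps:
Z(Q(0)) - 1*(-494) = (-3 - 2) - 1*(-494) = -5 + 494 = 489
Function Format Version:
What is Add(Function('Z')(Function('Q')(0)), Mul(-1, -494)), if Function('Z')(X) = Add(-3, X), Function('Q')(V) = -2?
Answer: 489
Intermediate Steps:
Add(Function('Z')(Function('Q')(0)), Mul(-1, -494)) = Add(Add(-3, -2), Mul(-1, -494)) = Add(-5, 494) = 489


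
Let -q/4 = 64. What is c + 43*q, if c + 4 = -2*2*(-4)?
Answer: -10996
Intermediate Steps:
c = 12 (c = -4 - 2*2*(-4) = -4 - 4*(-4) = -4 + 16 = 12)
q = -256 (q = -4*64 = -256)
c + 43*q = 12 + 43*(-256) = 12 - 11008 = -10996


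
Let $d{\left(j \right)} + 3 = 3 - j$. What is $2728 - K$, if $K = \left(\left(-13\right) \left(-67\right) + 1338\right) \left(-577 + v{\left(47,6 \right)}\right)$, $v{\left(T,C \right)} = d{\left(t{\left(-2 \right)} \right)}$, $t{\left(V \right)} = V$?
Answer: $1272903$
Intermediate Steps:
$d{\left(j \right)} = - j$ ($d{\left(j \right)} = -3 - \left(-3 + j\right) = - j$)
$v{\left(T,C \right)} = 2$ ($v{\left(T,C \right)} = \left(-1\right) \left(-2\right) = 2$)
$K = -1270175$ ($K = \left(\left(-13\right) \left(-67\right) + 1338\right) \left(-577 + 2\right) = \left(871 + 1338\right) \left(-575\right) = 2209 \left(-575\right) = -1270175$)
$2728 - K = 2728 - -1270175 = 2728 + 1270175 = 1272903$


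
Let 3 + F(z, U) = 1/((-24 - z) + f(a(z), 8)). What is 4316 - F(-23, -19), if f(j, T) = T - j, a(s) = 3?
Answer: 17275/4 ≈ 4318.8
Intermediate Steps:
F(z, U) = -3 + 1/(-19 - z) (F(z, U) = -3 + 1/((-24 - z) + (8 - 1*3)) = -3 + 1/((-24 - z) + (8 - 3)) = -3 + 1/((-24 - z) + 5) = -3 + 1/(-19 - z))
4316 - F(-23, -19) = 4316 - (-58 - 3*(-23))/(19 - 23) = 4316 - (-58 + 69)/(-4) = 4316 - (-1)*11/4 = 4316 - 1*(-11/4) = 4316 + 11/4 = 17275/4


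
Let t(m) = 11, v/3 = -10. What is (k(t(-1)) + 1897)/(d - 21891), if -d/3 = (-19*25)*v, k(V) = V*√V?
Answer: -1897/64641 - 11*√11/64641 ≈ -0.029911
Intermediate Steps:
v = -30 (v = 3*(-10) = -30)
k(V) = V^(3/2)
d = -42750 (d = -3*(-19*25)*(-30) = -(-1425)*(-30) = -3*14250 = -42750)
(k(t(-1)) + 1897)/(d - 21891) = (11^(3/2) + 1897)/(-42750 - 21891) = (11*√11 + 1897)/(-64641) = (1897 + 11*√11)*(-1/64641) = -1897/64641 - 11*√11/64641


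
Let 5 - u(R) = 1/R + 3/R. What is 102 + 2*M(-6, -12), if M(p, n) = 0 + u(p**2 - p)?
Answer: 2348/21 ≈ 111.81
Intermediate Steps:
u(R) = 5 - 4/R (u(R) = 5 - (1/R + 3/R) = 5 - 4/R)
M(p, n) = 5 - 4/(p**2 - p) (M(p, n) = 0 + (5 - 4/(p**2 - p)) = 5 - 4/(p**2 - p))
102 + 2*M(-6, -12) = 102 + 2*(5 - 4/(-6*(-1 - 6))) = 102 + 2*(5 - 4*(-1/6)/(-7)) = 102 + 2*(5 - 4*(-1/6)*(-1/7)) = 102 + 2*(5 - 2/21) = 102 + 2*(103/21) = 102 + 206/21 = 2348/21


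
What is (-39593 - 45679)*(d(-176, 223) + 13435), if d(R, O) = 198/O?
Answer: -255492222216/223 ≈ -1.1457e+9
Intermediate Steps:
(-39593 - 45679)*(d(-176, 223) + 13435) = (-39593 - 45679)*(198/223 + 13435) = -85272*(198*(1/223) + 13435) = -85272*(198/223 + 13435) = -85272*2996203/223 = -255492222216/223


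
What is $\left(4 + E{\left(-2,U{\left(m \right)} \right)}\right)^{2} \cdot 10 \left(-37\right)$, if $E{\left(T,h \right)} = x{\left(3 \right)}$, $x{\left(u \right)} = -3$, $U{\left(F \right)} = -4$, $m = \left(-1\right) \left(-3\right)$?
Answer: $-370$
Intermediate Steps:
$m = 3$
$E{\left(T,h \right)} = -3$
$\left(4 + E{\left(-2,U{\left(m \right)} \right)}\right)^{2} \cdot 10 \left(-37\right) = \left(4 - 3\right)^{2} \cdot 10 \left(-37\right) = 1^{2} \cdot 10 \left(-37\right) = 1 \cdot 10 \left(-37\right) = 10 \left(-37\right) = -370$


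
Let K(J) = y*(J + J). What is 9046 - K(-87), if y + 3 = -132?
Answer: -14444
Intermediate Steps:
y = -135 (y = -3 - 132 = -135)
K(J) = -270*J (K(J) = -135*(J + J) = -270*J)
9046 - K(-87) = 9046 - (-270)*(-87) = 9046 - 1*23490 = 9046 - 23490 = -14444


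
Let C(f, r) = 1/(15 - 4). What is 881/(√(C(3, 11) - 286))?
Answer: -881*I*√34595/3145 ≈ -52.103*I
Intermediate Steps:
C(f, r) = 1/11
881/(√(C(3, 11) - 286)) = 881/(√(1/11 - 286)) = 881/(√(-3145/11)) = 881/((I*√34595/11)) = 881*(-I*√34595/3145) = -881*I*√34595/3145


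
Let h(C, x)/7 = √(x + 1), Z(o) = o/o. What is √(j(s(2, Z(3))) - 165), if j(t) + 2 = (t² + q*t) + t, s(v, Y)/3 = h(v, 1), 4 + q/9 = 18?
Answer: √(715 + 2667*√2) ≈ 66.983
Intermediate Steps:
q = 126 (q = -36 + 9*18 = -36 + 162 = 126)
Z(o) = 1
h(C, x) = 7*√(1 + x) (h(C, x) = 7*√(x + 1) = 7*√(1 + x))
s(v, Y) = 21*√2 (s(v, Y) = 3*(7*√(1 + 1)) = 3*(7*√2) = 21*√2)
j(t) = -2 + t² + 127*t (j(t) = -2 + ((t² + 126*t) + t) = -2 + (t² + 127*t) = -2 + t² + 127*t)
√(j(s(2, Z(3))) - 165) = √((-2 + (21*√2)² + 127*(21*√2)) - 165) = √((-2 + 882 + 2667*√2) - 165) = √((880 + 2667*√2) - 165) = √(715 + 2667*√2)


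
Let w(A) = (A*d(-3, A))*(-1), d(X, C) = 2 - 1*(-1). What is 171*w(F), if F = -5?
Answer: 2565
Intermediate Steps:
d(X, C) = 3 (d(X, C) = 2 + 1 = 3)
w(A) = -3*A (w(A) = (A*3)*(-1) = (3*A)*(-1) = -3*A)
171*w(F) = 171*(-3*(-5)) = 171*15 = 2565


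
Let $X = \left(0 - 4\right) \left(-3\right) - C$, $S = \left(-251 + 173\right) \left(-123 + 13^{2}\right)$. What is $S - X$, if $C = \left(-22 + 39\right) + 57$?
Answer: $-3526$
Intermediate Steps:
$C = 74$ ($C = 17 + 57 = 74$)
$S = -3588$ ($S = - 78 \left(-123 + 169\right) = \left(-78\right) 46 = -3588$)
$X = -62$ ($X = \left(0 - 4\right) \left(-3\right) - 74 = \left(-4\right) \left(-3\right) - 74 = 12 - 74 = -62$)
$S - X = -3588 - -62 = -3588 + 62 = -3526$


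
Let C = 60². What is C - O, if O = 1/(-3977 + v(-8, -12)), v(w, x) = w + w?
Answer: 14374801/3993 ≈ 3600.0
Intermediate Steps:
v(w, x) = 2*w
C = 3600
O = -1/3993 (O = 1/(-3977 + 2*(-8)) = 1/(-3977 - 16) = 1/(-3993) = -1/3993 ≈ -0.00025044)
C - O = 3600 - 1*(-1/3993) = 3600 + 1/3993 = 14374801/3993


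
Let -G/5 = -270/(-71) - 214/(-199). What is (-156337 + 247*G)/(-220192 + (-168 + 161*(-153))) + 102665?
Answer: 355377817455118/3461506097 ≈ 1.0267e+5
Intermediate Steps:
G = -344620/14129 (G = -5*(-270/(-71) - 214/(-199)) = -5*(-270*(-1/71) - 214*(-1/199)) = -5*(270/71 + 214/199) = -5*68924/14129 = -344620/14129 ≈ -24.391)
(-156337 + 247*G)/(-220192 + (-168 + 161*(-153))) + 102665 = (-156337 + 247*(-344620/14129))/(-220192 + (-168 + 161*(-153))) + 102665 = (-156337 - 85121140/14129)/(-220192 + (-168 - 24633)) + 102665 = -2294006613/(14129*(-220192 - 24801)) + 102665 = -2294006613/14129/(-244993) + 102665 = -2294006613/14129*(-1/244993) + 102665 = 2294006613/3461506097 + 102665 = 355377817455118/3461506097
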